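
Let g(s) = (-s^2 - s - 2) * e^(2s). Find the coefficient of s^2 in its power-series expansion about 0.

-7

Shift and add copies of the series according to the polynomial's terms.
So c_2 = g′′(0)/2! = -7.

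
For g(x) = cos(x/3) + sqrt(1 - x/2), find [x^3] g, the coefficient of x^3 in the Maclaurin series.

-1/128

Add the two expansions coefficient-wise.
[x^0] = 2;  [x^1] = -1/4;  [x^2] = -25/288;  [x^3] = -1/128.
So c_3 = g′′′(0)/3! = -1/128.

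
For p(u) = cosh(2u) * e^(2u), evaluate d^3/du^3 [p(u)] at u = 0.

Write out both Maclaurin series and multiply, keeping only the needed powers.
The coefficient of u^3 in the expansion is 16/3, so p′′′(0) = 3! * (16/3) = 32.

32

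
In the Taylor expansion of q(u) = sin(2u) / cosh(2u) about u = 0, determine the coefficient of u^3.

Divide the numerator series by the denominator series (power-series long division).
[u^0] = 0;  [u^1] = 2;  [u^2] = 0;  [u^3] = -16/3.

-16/3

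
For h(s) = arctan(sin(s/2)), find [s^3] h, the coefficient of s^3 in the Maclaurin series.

-1/16

Substitute the inner expansion into the outer series and collect powers.
[s^0] = 0;  [s^1] = 1/2;  [s^2] = 0;  [s^3] = -1/16.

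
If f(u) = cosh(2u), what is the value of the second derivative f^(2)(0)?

4

From the series, [u^2] f = 2; multiply by 2! = 2 to get 4.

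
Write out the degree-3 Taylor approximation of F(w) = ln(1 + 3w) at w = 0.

F(0) = 0
F′(0) = 3
F′′(0) = -9
F′′′(0) = 54

9*w^3 - 9*w^2/2 + 3*w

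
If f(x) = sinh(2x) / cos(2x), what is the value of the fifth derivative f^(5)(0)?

Write the quotient as an unknown series and match coefficients against numerator = denominator · series.
From the series, [x^5] f = 48/5; multiply by 5! = 120 to get 1152.

1152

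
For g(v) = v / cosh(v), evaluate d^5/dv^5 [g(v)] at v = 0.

Divide the numerator series by the denominator series (power-series long division).
The coefficient of v^5 in the expansion is 5/24, so g^(5)(0) = 5! * (5/24) = 25.

25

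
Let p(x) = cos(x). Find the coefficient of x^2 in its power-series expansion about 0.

-1/2

Compute the successive derivatives at the expansion point and divide by k!.
So c_2 = p′′(0)/2! = -1/2.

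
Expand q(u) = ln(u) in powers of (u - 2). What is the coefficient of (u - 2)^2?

-1/8

q(2) = ln(2)
q′(2) = 1/2
q′′(2) = -1/4
Dividing each by k! gives the coefficients c_0, ..., c_2.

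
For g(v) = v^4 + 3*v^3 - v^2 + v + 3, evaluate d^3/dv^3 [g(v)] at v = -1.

-6

Differentiate repeatedly and evaluate at the center.
From the series, [(v + 1)^3] g = -1; multiply by 3! = 6 to get -6.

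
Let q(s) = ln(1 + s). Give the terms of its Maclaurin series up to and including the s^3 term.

s^3/3 - s^2/2 + s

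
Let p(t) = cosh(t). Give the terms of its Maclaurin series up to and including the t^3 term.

Compute the successive derivatives at the expansion point and divide by k!.
p(0) = 1
p′(0) = 0
p′′(0) = 1
p′′′(0) = 0

t^2/2 + 1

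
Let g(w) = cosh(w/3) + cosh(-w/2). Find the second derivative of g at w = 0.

Expand each term separately and add.
The coefficient of w^2 in the expansion is 13/72, so g′′(0) = 2! * (13/72) = 13/36.

13/36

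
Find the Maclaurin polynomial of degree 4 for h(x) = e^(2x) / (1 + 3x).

Write out both Maclaurin series and multiply, keeping only the needed powers.

125*x^4/3 - 41*x^3/3 + 5*x^2 - x + 1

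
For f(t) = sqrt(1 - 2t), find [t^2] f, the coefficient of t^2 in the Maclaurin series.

-1/2

Compute the successive derivatives at the expansion point and divide by k!.
f(0) = 1
f′(0) = -1
f′′(0) = -1
So c_2 = f′′(0)/2! = -1/2.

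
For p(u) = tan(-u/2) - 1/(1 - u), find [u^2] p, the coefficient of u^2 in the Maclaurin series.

-1

Expand each term separately and add.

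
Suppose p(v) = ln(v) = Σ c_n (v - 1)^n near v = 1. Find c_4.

Compute the successive derivatives at the expansion point and divide by k!.
[(v - 1)^0] = 0;  [(v - 1)^1] = 1;  [(v - 1)^2] = -1/2;  [(v - 1)^3] = 1/3;  [(v - 1)^4] = -1/4.

-1/4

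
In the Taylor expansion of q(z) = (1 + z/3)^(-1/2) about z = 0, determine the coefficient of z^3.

-5/432

[z^0] = 1;  [z^1] = -1/6;  [z^2] = 1/24;  [z^3] = -5/432.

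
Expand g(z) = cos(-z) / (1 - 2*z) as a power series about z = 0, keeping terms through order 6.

Expand 1/(denominator) as a geometric series and multiply by the numerator's series.
g(0) = 1
g′(0) = 2
g′′(0) = 7
g′′′(0) = 42
g^(4)(0) = 337
g^(5)(0) = 3370
g^(6)(0) = 40439

40439*z^6/720 + 337*z^5/12 + 337*z^4/24 + 7*z^3 + 7*z^2/2 + 2*z + 1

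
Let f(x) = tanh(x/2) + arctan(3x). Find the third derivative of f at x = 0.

Add the two expansions coefficient-wise.
From the series, [x^3] f = -217/24; multiply by 3! = 6 to get -217/4.

-217/4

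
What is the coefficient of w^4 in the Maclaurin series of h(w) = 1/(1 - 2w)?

16

[w^0] = 1;  [w^1] = 2;  [w^2] = 4;  [w^3] = 8;  [w^4] = 16.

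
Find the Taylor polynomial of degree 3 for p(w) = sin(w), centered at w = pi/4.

p(pi/4) = sqrt(2)/2
p′(pi/4) = sqrt(2)/2
p′′(pi/4) = -sqrt(2)/2
p′′′(pi/4) = -sqrt(2)/2
The Taylor polynomial is Σ p^(k)(pi/4)/k! · (w - pi/4)^k.

-sqrt(2)*(w - pi/4)^3/12 - sqrt(2)*(w - pi/4)^2/4 + sqrt(2)*(w - pi/4)/2 + sqrt(2)/2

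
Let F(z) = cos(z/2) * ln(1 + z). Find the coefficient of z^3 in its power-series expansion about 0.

Take the Cauchy product of the two expansions.
So c_3 = F′′′(0)/3! = 5/24.

5/24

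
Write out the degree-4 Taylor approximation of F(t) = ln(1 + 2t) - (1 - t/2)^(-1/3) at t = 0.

-15587*t^4/3888 + 857*t^3/324 - 37*t^2/18 + 11*t/6 - 1

Expand each term separately and add.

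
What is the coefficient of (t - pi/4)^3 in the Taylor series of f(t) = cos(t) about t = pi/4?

f(pi/4) = sqrt(2)/2
f′(pi/4) = -sqrt(2)/2
f′′(pi/4) = -sqrt(2)/2
f′′′(pi/4) = sqrt(2)/2
So c_3 = f′′′(pi/4)/3! = sqrt(2)/12.

sqrt(2)/12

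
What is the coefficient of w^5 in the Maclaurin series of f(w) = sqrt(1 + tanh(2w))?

121/120

Substitute the inner expansion into the outer series and collect powers.
f(0) = 1
f′(0) = 1
f′′(0) = -1
f′′′(0) = -5
f^(4)(0) = 17
f^(5)(0) = 121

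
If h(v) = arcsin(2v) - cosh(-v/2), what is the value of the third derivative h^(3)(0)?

8

Expand each term separately and add.
The coefficient of v^3 in the expansion is 4/3, so h′′′(0) = 3! * (4/3) = 8.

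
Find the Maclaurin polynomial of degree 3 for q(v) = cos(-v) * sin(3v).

-6*v^3 + 3*v

Write out both Maclaurin series and multiply, keeping only the needed powers.
q(0) = 0
q′(0) = 3
q′′(0) = 0
q′′′(0) = -36
Dividing each by k! gives the coefficients c_0, ..., c_3.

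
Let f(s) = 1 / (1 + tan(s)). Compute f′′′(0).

-8

Write 1/(1+u) = 1 - u + u^2 - u^3 + ... and substitute the series for u.
The coefficient of s^3 in the expansion is -4/3, so f′′′(0) = 3! * (-4/3) = -8.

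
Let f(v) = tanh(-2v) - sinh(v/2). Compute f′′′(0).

Add the two expansions coefficient-wise.
From the series, [v^3] f = 127/48; multiply by 3! = 6 to get 127/8.

127/8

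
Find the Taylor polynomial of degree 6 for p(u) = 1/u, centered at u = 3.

(u - 3)^6/2187 - (u - 3)^5/729 + (u - 3)^4/243 - (u - 3)^3/81 + (u - 3)^2/27 - (u - 3)/9 + 1/3

p(3) = 1/3
p′(3) = -1/9
p′′(3) = 2/27
p′′′(3) = -2/27
p^(4)(3) = 8/81
p^(5)(3) = -40/243
p^(6)(3) = 80/243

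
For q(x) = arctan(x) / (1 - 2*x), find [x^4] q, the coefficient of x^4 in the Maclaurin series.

Use 1/(1 - r) = Σ r^k on the denominator, then take the Cauchy product.
q(0) = 0
q′(0) = 1
q′′(0) = 4
q′′′(0) = 22
q^(4)(0) = 176
Then c_k = q^(k)(0)/k! gives each Taylor coefficient.

22/3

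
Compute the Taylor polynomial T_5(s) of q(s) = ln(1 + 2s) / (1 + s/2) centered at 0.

Write out both Maclaurin series and multiply, keeping only the needed powers.

1133*s^5/120 - 73*s^4/12 + 25*s^3/6 - 3*s^2 + 2*s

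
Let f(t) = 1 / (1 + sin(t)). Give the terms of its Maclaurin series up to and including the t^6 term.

Write 1/(1+u) = 1 - u + u^2 - u^3 + ... and substitute the series for u.
f(0) = 1
f′(0) = -1
f′′(0) = 2
f′′′(0) = -5
f^(4)(0) = 16
f^(5)(0) = -61
f^(6)(0) = 272
Dividing each by k! gives the coefficients c_0, ..., c_6.

17*t^6/45 - 61*t^5/120 + 2*t^4/3 - 5*t^3/6 + t^2 - t + 1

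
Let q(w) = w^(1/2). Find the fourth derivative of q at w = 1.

The coefficient of (w - 1)^4 in the expansion is -5/128, so q^(4)(1) = 4! * (-5/128) = -15/16.

-15/16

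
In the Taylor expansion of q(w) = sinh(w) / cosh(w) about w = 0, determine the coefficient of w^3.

Divide the numerator series by the denominator series (power-series long division).
[w^0] = 0;  [w^1] = 1;  [w^2] = 0;  [w^3] = -1/3.

-1/3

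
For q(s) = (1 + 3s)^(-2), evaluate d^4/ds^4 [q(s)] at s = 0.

9720

From the series, [s^4] q = 405; multiply by 4! = 24 to get 9720.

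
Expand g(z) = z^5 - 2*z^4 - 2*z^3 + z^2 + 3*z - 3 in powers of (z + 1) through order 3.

16*(z + 1)^3 - 15*(z + 1)^2 + 8*(z + 1) - 6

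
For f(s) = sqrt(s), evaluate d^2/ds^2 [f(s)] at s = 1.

-1/4

From the series, [(s - 1)^2] f = -1/8; multiply by 2! = 2 to get -1/4.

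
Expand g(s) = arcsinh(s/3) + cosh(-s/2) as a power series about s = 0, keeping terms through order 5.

Add the two expansions coefficient-wise.

s^5/3240 + s^4/384 - s^3/162 + s^2/8 + s/3 + 1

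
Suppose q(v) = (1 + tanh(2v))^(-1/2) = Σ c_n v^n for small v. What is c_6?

Plug the Maclaurin series of the inner function into that of the outer and collect terms.
q(0) = 1
q′(0) = -1
q′′(0) = 3
q′′′(0) = -7
q^(4)(0) = 9
q^(5)(0) = -1
q^(6)(0) = 123
So c_6 = q^(6)(0)/6! = 41/240.

41/240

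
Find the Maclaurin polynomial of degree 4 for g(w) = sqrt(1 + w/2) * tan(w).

Expand each factor separately, then convolve coefficients.
g(0) = 0
g′(0) = 1
g′′(0) = 1/2
g′′′(0) = 29/16
g^(4)(0) = 35/16

35*w^4/384 + 29*w^3/96 + w^2/4 + w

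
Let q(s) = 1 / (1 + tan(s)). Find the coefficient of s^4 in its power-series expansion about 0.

Expand as Σ (-1)^k u^k with u equal to the inner function's series.
q(0) = 1
q′(0) = -1
q′′(0) = 2
q′′′(0) = -8
q^(4)(0) = 40
So c_4 = q^(4)(0)/4! = 5/3.

5/3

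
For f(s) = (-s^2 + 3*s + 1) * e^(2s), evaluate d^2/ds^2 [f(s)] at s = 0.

Distribute the polynomial across the series and collect like powers.
The coefficient of s^2 in the expansion is 7, so f′′(0) = 2! * (7) = 14.

14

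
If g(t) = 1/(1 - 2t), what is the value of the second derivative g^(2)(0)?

Use the known series and substitute for the argument.
From the series, [t^2] g = 4; multiply by 2! = 2 to get 8.

8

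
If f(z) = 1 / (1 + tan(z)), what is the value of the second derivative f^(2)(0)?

Expand as Σ (-1)^k u^k with u equal to the inner function's series.
The coefficient of z^2 in the expansion is 1, so f′′(0) = 2! * (1) = 2.

2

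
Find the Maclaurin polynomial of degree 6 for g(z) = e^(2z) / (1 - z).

Take the Cauchy product of the two expansions.
g(0) = 1
g′(0) = 3
g′′(0) = 10
g′′′(0) = 38
g^(4)(0) = 168
g^(5)(0) = 872
g^(6)(0) = 5296

331*z^6/45 + 109*z^5/15 + 7*z^4 + 19*z^3/3 + 5*z^2 + 3*z + 1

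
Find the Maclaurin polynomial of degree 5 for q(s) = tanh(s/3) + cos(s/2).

Combine the two series term by term.
q(0) = 1
q′(0) = 1/3
q′′(0) = -1/4
q′′′(0) = -2/27
q^(4)(0) = 1/16
q^(5)(0) = 16/243

2*s^5/3645 + s^4/384 - s^3/81 - s^2/8 + s/3 + 1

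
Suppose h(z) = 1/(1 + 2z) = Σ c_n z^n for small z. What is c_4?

16

h(0) = 1
h′(0) = -2
h′′(0) = 8
h′′′(0) = -48
h^(4)(0) = 384
Dividing each by k! gives the coefficients c_0, ..., c_4.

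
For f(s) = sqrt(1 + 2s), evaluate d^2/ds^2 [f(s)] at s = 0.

-1

The coefficient of s^2 in the expansion is -1/2, so f′′(0) = 2! * (-1/2) = -1.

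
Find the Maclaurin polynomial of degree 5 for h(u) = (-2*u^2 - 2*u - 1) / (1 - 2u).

Shift and add copies of the series according to the polynomial's terms.
h(0) = -1
h′(0) = -4
h′′(0) = -20
h′′′(0) = -120
h^(4)(0) = -960
h^(5)(0) = -9600

-80*u^5 - 40*u^4 - 20*u^3 - 10*u^2 - 4*u - 1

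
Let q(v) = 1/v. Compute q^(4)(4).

The coefficient of (v - 4)^4 in the expansion is 1/1024, so q^(4)(4) = 4! * (1/1024) = 3/128.

3/128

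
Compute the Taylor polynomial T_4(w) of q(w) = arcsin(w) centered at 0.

Differentiate repeatedly and evaluate at the center.

w^3/6 + w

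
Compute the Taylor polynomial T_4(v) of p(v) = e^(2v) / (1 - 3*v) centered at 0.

473*v^4/3 + 157*v^3/3 + 17*v^2 + 5*v + 1

Expand 1/(denominator) as a geometric series and multiply by the numerator's series.
p(0) = 1
p′(0) = 5
p′′(0) = 34
p′′′(0) = 314
p^(4)(0) = 3784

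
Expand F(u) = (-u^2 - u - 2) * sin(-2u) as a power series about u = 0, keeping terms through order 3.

-2*u^3/3 + 2*u^2 + 4*u

Distribute the polynomial across the series and collect like powers.
F(0) = 0
F′(0) = 4
F′′(0) = 4
F′′′(0) = -4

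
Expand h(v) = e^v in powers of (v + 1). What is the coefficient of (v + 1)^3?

h(-1) = e^(-1)
h′(-1) = e^(-1)
h′′(-1) = e^(-1)
h′′′(-1) = e^(-1)
Then c_k = h^(k)(-1)/k! gives each Taylor coefficient.

e^(-1)/6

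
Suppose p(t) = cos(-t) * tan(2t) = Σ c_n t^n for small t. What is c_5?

181/60

Take the Cauchy product of the two expansions.
p(0) = 0
p′(0) = 2
p′′(0) = 0
p′′′(0) = 10
p^(4)(0) = 0
p^(5)(0) = 362
The Taylor polynomial is Σ p^(k)(0)/k! · t^k.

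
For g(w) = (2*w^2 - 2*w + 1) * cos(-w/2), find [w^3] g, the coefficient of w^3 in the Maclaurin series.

Shift and add copies of the series according to the polynomial's terms.
So c_3 = g′′′(0)/3! = 1/4.

1/4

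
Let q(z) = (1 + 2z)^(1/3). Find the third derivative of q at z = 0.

The coefficient of z^3 in the expansion is 40/81, so q′′′(0) = 3! * (40/81) = 80/27.

80/27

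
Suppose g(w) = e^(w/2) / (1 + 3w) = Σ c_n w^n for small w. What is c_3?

-1097/48

Write out both Maclaurin series and multiply, keeping only the needed powers.
g(0) = 1
g′(0) = -5/2
g′′(0) = 61/4
g′′′(0) = -1097/8
So c_3 = g′′′(0)/3! = -1097/48.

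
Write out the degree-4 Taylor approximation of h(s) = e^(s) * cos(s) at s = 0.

Take the Cauchy product of the two expansions.
h(0) = 1
h′(0) = 1
h′′(0) = 0
h′′′(0) = -2
h^(4)(0) = -4

-s^4/6 - s^3/3 + s + 1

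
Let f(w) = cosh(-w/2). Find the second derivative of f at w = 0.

1/4

From the series, [w^2] f = 1/8; multiply by 2! = 2 to get 1/4.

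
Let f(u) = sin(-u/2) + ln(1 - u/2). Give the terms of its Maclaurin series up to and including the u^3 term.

-u^3/48 - u^2/8 - u

Expand each term separately and add.
f(0) = 0
f′(0) = -1
f′′(0) = -1/4
f′′′(0) = -1/8
Dividing each by k! gives the coefficients c_0, ..., c_3.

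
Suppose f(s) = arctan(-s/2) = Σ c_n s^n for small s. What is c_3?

Differentiate repeatedly and evaluate at the center.
f(0) = 0
f′(0) = -1/2
f′′(0) = 0
f′′′(0) = 1/4
Dividing each by k! gives the coefficients c_0, ..., c_3.

1/24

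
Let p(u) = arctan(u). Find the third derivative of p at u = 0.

-2

From the series, [u^3] p = -1/3; multiply by 3! = 6 to get -2.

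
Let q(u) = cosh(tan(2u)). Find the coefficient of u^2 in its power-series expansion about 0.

Plug the Maclaurin series of the inner function into that of the outer and collect terms.
q(0) = 1
q′(0) = 0
q′′(0) = 4
So c_2 = q′′(0)/2! = 2.

2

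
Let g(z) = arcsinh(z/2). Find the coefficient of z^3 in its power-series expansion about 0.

-1/48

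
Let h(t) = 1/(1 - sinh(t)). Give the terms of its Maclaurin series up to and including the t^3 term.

7*t^3/6 + t^2 + t + 1

Compose series: expand the inner function first, then feed it into the outer expansion.
h(0) = 1
h′(0) = 1
h′′(0) = 2
h′′′(0) = 7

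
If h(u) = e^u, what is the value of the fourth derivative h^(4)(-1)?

Apply the Taylor formula c_k = f^(k)(a)/k!.
The coefficient of (u + 1)^4 in the expansion is e^(-1)/24, so h^(4)(-1) = 4! * (e^(-1)/24) = e^(-1).

e^(-1)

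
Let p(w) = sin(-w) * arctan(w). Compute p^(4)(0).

Take the Cauchy product of the two expansions.
From the series, [w^4] p = 1/2; multiply by 4! = 24 to get 12.

12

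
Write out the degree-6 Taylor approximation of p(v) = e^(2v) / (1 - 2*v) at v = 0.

Use 1/(1 - r) = Σ r^k on the denominator, then take the Cauchy product.
p(0) = 1
p′(0) = 4
p′′(0) = 20
p′′′(0) = 128
p^(4)(0) = 1040
p^(5)(0) = 10432
p^(6)(0) = 125248

7828*v^6/45 + 1304*v^5/15 + 130*v^4/3 + 64*v^3/3 + 10*v^2 + 4*v + 1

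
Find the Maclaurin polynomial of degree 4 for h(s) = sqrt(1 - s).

[s^0] = 1;  [s^1] = -1/2;  [s^2] = -1/8;  [s^3] = -1/16;  [s^4] = -5/128.

-5*s^4/128 - s^3/16 - s^2/8 - s/2 + 1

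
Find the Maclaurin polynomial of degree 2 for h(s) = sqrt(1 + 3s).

[s^0] = 1;  [s^1] = 3/2;  [s^2] = -9/8.

-9*s^2/8 + 3*s/2 + 1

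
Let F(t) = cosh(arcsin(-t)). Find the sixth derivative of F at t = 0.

Compose series: expand the inner function first, then feed it into the outer expansion.
From the series, [t^6] F = 17/144; multiply by 6! = 720 to get 85.

85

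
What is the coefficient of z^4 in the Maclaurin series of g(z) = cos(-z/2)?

g(0) = 1
g′(0) = 0
g′′(0) = -1/4
g′′′(0) = 0
g^(4)(0) = 1/16
So c_4 = g^(4)(0)/4! = 1/384.

1/384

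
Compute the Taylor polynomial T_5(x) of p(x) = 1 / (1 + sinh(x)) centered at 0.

Write 1/(1+u) = 1 - u + u^2 - u^3 + ... and substitute the series for u.
p(0) = 1
p′(0) = -1
p′′(0) = 2
p′′′(0) = -7
p^(4)(0) = 32
p^(5)(0) = -181

-181*x^5/120 + 4*x^4/3 - 7*x^3/6 + x^2 - x + 1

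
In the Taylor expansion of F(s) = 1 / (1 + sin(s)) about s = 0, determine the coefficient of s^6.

Write 1/(1+u) = 1 - u + u^2 - u^3 + ... and substitute the series for u.
[s^0] = 1;  [s^1] = -1;  [s^2] = 1;  [s^3] = -5/6;  [s^4] = 2/3;  [s^5] = -61/120;  [s^6] = 17/45.
So c_6 = F^(6)(0)/6! = 17/45.

17/45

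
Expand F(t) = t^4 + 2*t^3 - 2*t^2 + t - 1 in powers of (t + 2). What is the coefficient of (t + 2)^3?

-6

Apply the Taylor formula c_k = f^(k)(a)/k!.
[(t + 2)^0] = -11;  [(t + 2)^1] = 1;  [(t + 2)^2] = 10;  [(t + 2)^3] = -6.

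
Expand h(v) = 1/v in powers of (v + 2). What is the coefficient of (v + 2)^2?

[(v + 2)^0] = -1/2;  [(v + 2)^1] = -1/4;  [(v + 2)^2] = -1/8.
So c_2 = h′′(-2)/2! = -1/8.

-1/8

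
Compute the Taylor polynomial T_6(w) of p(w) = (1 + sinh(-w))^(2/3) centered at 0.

Substitute the inner expansion into the outer series and collect powers.
p(0) = 1
p′(0) = -2/3
p′′(0) = -2/9
p′′′(0) = -26/27
p^(4)(0) = -128/81
p^(5)(0) = -1442/243
p^(6)(0) = -343*2^(49/65)*3^(7/52)*5^(97/130)*7^(53/130)/180

-1247*w^6/32805 - 721*w^5/14580 - 16*w^4/243 - 13*w^3/81 - w^2/9 - 2*w/3 + 1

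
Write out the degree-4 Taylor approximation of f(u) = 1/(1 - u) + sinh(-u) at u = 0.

Add the two expansions coefficient-wise.

u^4 + 5*u^3/6 + u^2 + 1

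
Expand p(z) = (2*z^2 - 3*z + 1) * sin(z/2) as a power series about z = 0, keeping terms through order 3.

Multiply each power in the prefactor through the base expansion.
p(0) = 0
p′(0) = 1/2
p′′(0) = -3
p′′′(0) = 47/8

47*z^3/48 - 3*z^2/2 + z/2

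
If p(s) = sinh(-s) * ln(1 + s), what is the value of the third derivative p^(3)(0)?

3

Take the Cauchy product of the two expansions.
The coefficient of s^3 in the expansion is 1/2, so p′′′(0) = 3! * (1/2) = 3.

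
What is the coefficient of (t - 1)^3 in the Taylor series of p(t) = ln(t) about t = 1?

1/3

[(t - 1)^0] = 0;  [(t - 1)^1] = 1;  [(t - 1)^2] = -1/2;  [(t - 1)^3] = 1/3.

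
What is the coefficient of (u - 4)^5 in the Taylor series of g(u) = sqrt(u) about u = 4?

7/131072

g(4) = 2
g′(4) = 1/4
g′′(4) = -1/32
g′′′(4) = 3/256
g^(4)(4) = -15/2048
g^(5)(4) = 105/16384
So c_5 = g^(5)(4)/5! = 7/131072.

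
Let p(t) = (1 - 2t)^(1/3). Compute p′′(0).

From the series, [t^2] p = -4/9; multiply by 2! = 2 to get -8/9.

-8/9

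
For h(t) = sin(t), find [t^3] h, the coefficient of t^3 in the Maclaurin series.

c_3 = h′′′(0)/3! = -1/6.

-1/6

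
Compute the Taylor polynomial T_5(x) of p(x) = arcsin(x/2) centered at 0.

3*x^5/1280 + x^3/48 + x/2

Differentiate repeatedly and evaluate at the center.
p(0) = 0
p′(0) = 1/2
p′′(0) = 0
p′′′(0) = 1/8
p^(4)(0) = 0
p^(5)(0) = 9/32
Dividing each by k! gives the coefficients c_0, ..., c_5.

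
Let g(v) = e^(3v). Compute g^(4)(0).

The coefficient of v^4 in the expansion is 27/8, so g^(4)(0) = 4! * (27/8) = 81.

81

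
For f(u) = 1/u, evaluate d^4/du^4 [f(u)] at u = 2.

3/4

Differentiate repeatedly and evaluate at the center.
From the series, [(u - 2)^4] f = 1/32; multiply by 4! = 24 to get 3/4.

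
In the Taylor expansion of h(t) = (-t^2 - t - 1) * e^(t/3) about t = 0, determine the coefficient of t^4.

Shift and add copies of the series according to the polynomial's terms.
[t^0] = -1;  [t^1] = -4/3;  [t^2] = -25/18;  [t^3] = -32/81;  [t^4] = -121/1944.

-121/1944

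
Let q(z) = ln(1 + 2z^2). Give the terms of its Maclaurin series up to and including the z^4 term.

[z^0] = 0;  [z^1] = 0;  [z^2] = 2;  [z^3] = 0;  [z^4] = -2.

-2*z^4 + 2*z^2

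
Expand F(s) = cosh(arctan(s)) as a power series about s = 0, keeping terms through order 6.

29*s^6/144 - 7*s^4/24 + s^2/2 + 1

Let u equal the inner series; expand the outer function in u and truncate.
[s^0] = 1;  [s^1] = 0;  [s^2] = 1/2;  [s^3] = 0;  [s^4] = -7/24;  [s^5] = 0;  [s^6] = 29/144.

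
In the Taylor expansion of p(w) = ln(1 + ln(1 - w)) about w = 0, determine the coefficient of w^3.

-7/6

Plug the Maclaurin series of the inner function into that of the outer and collect terms.
p(0) = 0
p′(0) = -1
p′′(0) = -2
p′′′(0) = -7
So c_3 = p′′′(0)/3! = -7/6.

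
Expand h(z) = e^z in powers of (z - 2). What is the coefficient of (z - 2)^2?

Use the known series and substitute for the argument.
[(z - 2)^0] = e^(2);  [(z - 2)^1] = e^(2);  [(z - 2)^2] = e^(2)/2.

e^(2)/2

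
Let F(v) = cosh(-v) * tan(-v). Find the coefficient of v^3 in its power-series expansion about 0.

-5/6

Take the Cauchy product of the two expansions.
F(0) = 0
F′(0) = -1
F′′(0) = 0
F′′′(0) = -5
Then c_k = F^(k)(0)/k! gives each Taylor coefficient.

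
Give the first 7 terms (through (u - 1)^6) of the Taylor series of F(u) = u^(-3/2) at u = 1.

3003*(u - 1)^6/1024 - 693*(u - 1)^5/256 + 315*(u - 1)^4/128 - 35*(u - 1)^3/16 + 15*(u - 1)^2/8 - 3*(u - 1)/2 + 1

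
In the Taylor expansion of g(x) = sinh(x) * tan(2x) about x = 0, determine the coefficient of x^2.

Expand each factor separately, then convolve coefficients.
[x^0] = 0;  [x^1] = 0;  [x^2] = 2.
So c_2 = g′′(0)/2! = 2.

2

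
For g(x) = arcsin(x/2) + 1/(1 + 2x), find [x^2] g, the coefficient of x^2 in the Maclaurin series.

Combine the two series term by term.
g(0) = 1
g′(0) = -3/2
g′′(0) = 8
So c_2 = g′′(0)/2! = 4.

4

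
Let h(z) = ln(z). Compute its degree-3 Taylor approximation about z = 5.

h(5) = ln(5)
h′(5) = 1/5
h′′(5) = -1/25
h′′′(5) = 2/125
Then c_k = h^(k)(5)/k! gives each Taylor coefficient.

(z - 5)^3/375 - (z - 5)^2/50 + (z - 5)/5 + ln(5)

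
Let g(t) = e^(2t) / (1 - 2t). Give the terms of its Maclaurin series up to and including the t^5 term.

1304*t^5/15 + 130*t^4/3 + 64*t^3/3 + 10*t^2 + 4*t + 1

Multiply the two series term by term and collect like powers.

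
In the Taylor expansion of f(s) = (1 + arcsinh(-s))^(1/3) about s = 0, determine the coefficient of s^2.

-1/9

Substitute the inner expansion into the outer series and collect powers.
[s^0] = 1;  [s^1] = -1/3;  [s^2] = -1/9.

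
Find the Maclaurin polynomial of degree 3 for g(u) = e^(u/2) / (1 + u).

-29*u^3/48 + 5*u^2/8 - u/2 + 1

Multiply the two series term by term and collect like powers.
g(0) = 1
g′(0) = -1/2
g′′(0) = 5/4
g′′′(0) = -29/8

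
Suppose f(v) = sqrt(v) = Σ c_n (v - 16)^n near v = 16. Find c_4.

-5/2097152

Compute the successive derivatives at the expansion point and divide by k!.
f(16) = 4
f′(16) = 1/8
f′′(16) = -1/256
f′′′(16) = 3/8192
f^(4)(16) = -15/262144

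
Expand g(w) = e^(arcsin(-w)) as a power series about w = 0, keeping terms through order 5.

Compose series: expand the inner function first, then feed it into the outer expansion.
[w^0] = 1;  [w^1] = -1;  [w^2] = 1/2;  [w^3] = -1/3;  [w^4] = 5/24;  [w^5] = -1/6.

-w^5/6 + 5*w^4/24 - w^3/3 + w^2/2 - w + 1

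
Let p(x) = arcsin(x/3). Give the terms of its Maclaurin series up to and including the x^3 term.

x^3/162 + x/3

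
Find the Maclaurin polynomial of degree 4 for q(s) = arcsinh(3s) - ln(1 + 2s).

Expand each term separately and add.
q(0) = 0
q′(0) = 1
q′′(0) = 4
q′′′(0) = -43
q^(4)(0) = 96
Dividing each by k! gives the coefficients c_0, ..., c_4.

4*s^4 - 43*s^3/6 + 2*s^2 + s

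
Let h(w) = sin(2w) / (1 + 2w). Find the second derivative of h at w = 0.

-8

Write out both Maclaurin series and multiply, keeping only the needed powers.
The coefficient of w^2 in the expansion is -4, so h′′(0) = 2! * (-4) = -8.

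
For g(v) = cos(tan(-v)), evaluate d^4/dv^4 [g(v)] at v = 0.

-7

Compose series: expand the inner function first, then feed it into the outer expansion.
From the series, [v^4] g = -7/24; multiply by 4! = 24 to get -7.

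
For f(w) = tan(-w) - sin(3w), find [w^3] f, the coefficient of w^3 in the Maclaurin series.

25/6

Combine the two series term by term.
f(0) = 0
f′(0) = -4
f′′(0) = 0
f′′′(0) = 25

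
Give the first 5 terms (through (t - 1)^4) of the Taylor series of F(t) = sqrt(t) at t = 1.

-5*(t - 1)^4/128 + (t - 1)^3/16 - (t - 1)^2/8 + (t - 1)/2 + 1

F(1) = 1
F′(1) = 1/2
F′′(1) = -1/4
F′′′(1) = 3/8
F^(4)(1) = -15/16
Then c_k = F^(k)(1)/k! gives each Taylor coefficient.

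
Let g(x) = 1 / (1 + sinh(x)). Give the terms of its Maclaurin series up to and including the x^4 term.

Write 1/(1+u) = 1 - u + u^2 - u^3 + ... and substitute the series for u.
g(0) = 1
g′(0) = -1
g′′(0) = 2
g′′′(0) = -7
g^(4)(0) = 32
Dividing each by k! gives the coefficients c_0, ..., c_4.

4*x^4/3 - 7*x^3/6 + x^2 - x + 1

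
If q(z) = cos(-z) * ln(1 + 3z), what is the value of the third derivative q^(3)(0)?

45

Take the Cauchy product of the two expansions.
From the series, [z^3] q = 15/2; multiply by 3! = 6 to get 45.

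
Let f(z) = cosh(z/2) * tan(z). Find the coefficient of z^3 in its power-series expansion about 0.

Write out both Maclaurin series and multiply, keeping only the needed powers.
f(0) = 0
f′(0) = 1
f′′(0) = 0
f′′′(0) = 11/4
So c_3 = f′′′(0)/3! = 11/24.

11/24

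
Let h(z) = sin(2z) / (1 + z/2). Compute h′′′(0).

Write out both Maclaurin series and multiply, keeping only the needed powers.
The coefficient of z^3 in the expansion is -5/6, so h′′′(0) = 3! * (-5/6) = -5.

-5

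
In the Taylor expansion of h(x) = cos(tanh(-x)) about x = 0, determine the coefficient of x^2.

Plug the Maclaurin series of the inner function into that of the outer and collect terms.

-1/2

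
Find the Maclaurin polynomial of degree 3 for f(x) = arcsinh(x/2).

f(0) = 0
f′(0) = 1/2
f′′(0) = 0
f′′′(0) = -1/8
Then c_k = f^(k)(0)/k! gives each Taylor coefficient.

-x^3/48 + x/2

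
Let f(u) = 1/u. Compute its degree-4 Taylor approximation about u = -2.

-(u + 2)^4/32 - (u + 2)^3/16 - (u + 2)^2/8 - (u + 2)/4 - 1/2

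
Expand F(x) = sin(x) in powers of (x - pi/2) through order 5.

(x - pi/2)^4/24 - (x - pi/2)^2/2 + 1

F(pi/2) = 1
F′(pi/2) = 0
F′′(pi/2) = -1
F′′′(pi/2) = 0
F^(4)(pi/2) = 1
F^(5)(pi/2) = 0
Then c_k = F^(k)(pi/2)/k! gives each Taylor coefficient.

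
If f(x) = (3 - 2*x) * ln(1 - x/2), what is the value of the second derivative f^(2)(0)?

Shift and add copies of the series according to the polynomial's terms.
The coefficient of x^2 in the expansion is 5/8, so f′′(0) = 2! * (5/8) = 5/4.

5/4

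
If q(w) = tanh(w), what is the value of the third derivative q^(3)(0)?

The coefficient of w^3 in the expansion is -1/3, so q′′′(0) = 3! * (-1/3) = -2.

-2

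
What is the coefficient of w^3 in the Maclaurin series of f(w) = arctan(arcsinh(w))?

-1/2

Compose series: expand the inner function first, then feed it into the outer expansion.
f(0) = 0
f′(0) = 1
f′′(0) = 0
f′′′(0) = -3
So c_3 = f′′′(0)/3! = -1/2.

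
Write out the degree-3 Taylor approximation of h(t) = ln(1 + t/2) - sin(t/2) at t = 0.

Add the two expansions coefficient-wise.
h(0) = 0
h′(0) = 0
h′′(0) = -1/4
h′′′(0) = 3/8

t^3/16 - t^2/8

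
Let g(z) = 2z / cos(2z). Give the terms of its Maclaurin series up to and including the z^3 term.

4*z^3 + 2*z

Write the quotient as an unknown series and match coefficients against numerator = denominator · series.
g(0) = 0
g′(0) = 2
g′′(0) = 0
g′′′(0) = 24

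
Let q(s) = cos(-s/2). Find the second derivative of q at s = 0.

-1/4

Use the known series and substitute for the argument.
The coefficient of s^2 in the expansion is -1/8, so q′′(0) = 2! * (-1/8) = -1/4.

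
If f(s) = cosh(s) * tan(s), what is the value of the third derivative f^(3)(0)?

Write out both Maclaurin series and multiply, keeping only the needed powers.
From the series, [s^3] f = 5/6; multiply by 3! = 6 to get 5.

5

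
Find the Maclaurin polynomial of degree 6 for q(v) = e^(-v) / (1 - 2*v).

Expand 1/(denominator) as a geometric series and multiply by the numerator's series.
q(0) = 1
q′(0) = 1
q′′(0) = 5
q′′′(0) = 29
q^(4)(0) = 233
q^(5)(0) = 2329
q^(6)(0) = 27949

27949*v^6/720 + 2329*v^5/120 + 233*v^4/24 + 29*v^3/6 + 5*v^2/2 + v + 1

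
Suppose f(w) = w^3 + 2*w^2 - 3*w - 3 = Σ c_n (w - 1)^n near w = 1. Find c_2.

5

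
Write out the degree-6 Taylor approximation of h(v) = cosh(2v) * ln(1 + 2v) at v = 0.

-20*v^6 + 196*v^5/15 - 8*v^4 + 20*v^3/3 - 2*v^2 + 2*v

Multiply the two series term by term and collect like powers.
h(0) = 0
h′(0) = 2
h′′(0) = -4
h′′′(0) = 40
h^(4)(0) = -192
h^(5)(0) = 1568
h^(6)(0) = -14400
The Taylor polynomial is Σ h^(k)(0)/k! · v^k.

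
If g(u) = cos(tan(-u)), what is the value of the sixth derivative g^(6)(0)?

Plug the Maclaurin series of the inner function into that of the outer and collect terms.
The coefficient of u^6 in the expansion is -97/720, so g^(6)(0) = 6! * (-97/720) = -97.

-97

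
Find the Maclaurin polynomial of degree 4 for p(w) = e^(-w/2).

w^4/384 - w^3/48 + w^2/8 - w/2 + 1

[w^0] = 1;  [w^1] = -1/2;  [w^2] = 1/8;  [w^3] = -1/48;  [w^4] = 1/384.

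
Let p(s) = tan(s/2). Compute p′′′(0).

1/4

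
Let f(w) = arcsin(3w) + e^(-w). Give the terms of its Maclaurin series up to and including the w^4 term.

Combine the two series term by term.
f(0) = 1
f′(0) = 2
f′′(0) = 1
f′′′(0) = 26
f^(4)(0) = 1
Then c_k = f^(k)(0)/k! gives each Taylor coefficient.

w^4/24 + 13*w^3/3 + w^2/2 + 2*w + 1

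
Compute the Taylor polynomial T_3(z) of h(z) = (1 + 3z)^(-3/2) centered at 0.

[z^0] = 1;  [z^1] = -9/2;  [z^2] = 135/8;  [z^3] = -945/16.

-945*z^3/16 + 135*z^2/8 - 9*z/2 + 1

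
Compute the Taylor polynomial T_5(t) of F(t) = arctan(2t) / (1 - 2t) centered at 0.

416*t^5/15 + 32*t^4/3 + 16*t^3/3 + 4*t^2 + 2*t

Expand each factor separately, then convolve coefficients.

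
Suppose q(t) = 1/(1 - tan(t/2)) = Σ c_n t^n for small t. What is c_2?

Plug the Maclaurin series of the inner function into that of the outer and collect terms.
q(0) = 1
q′(0) = 1/2
q′′(0) = 1/2
So c_2 = q′′(0)/2! = 1/4.

1/4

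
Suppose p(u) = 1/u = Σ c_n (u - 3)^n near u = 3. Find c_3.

Differentiate repeatedly and evaluate at the center.
p(3) = 1/3
p′(3) = -1/9
p′′(3) = 2/27
p′′′(3) = -2/27
Dividing each by k! gives the coefficients c_0, ..., c_3.

-1/81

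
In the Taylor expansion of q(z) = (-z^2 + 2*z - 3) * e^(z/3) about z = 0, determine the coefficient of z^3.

-13/54

Shift and add copies of the series according to the polynomial's terms.
[z^0] = -3;  [z^1] = 1;  [z^2] = -1/2;  [z^3] = -13/54.
So c_3 = q′′′(0)/3! = -13/54.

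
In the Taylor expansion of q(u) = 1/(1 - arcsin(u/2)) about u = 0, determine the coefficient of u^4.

Compose series: expand the inner function first, then feed it into the outer expansion.
q(0) = 1
q′(0) = 1/2
q′′(0) = 1/2
q′′′(0) = 7/8
q^(4)(0) = 2
Dividing each by k! gives the coefficients c_0, ..., c_4.

1/12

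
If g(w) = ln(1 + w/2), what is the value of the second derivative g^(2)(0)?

-1/4

The coefficient of w^2 in the expansion is -1/8, so g′′(0) = 2! * (-1/8) = -1/4.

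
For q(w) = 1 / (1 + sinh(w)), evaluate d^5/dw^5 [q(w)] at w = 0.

Write 1/(1+u) = 1 - u + u^2 - u^3 + ... and substitute the series for u.
The coefficient of w^5 in the expansion is -181/120, so q^(5)(0) = 5! * (-181/120) = -181.

-181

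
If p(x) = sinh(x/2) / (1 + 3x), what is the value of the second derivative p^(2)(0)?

-3

Expand each factor separately, then convolve coefficients.
From the series, [x^2] p = -3/2; multiply by 2! = 2 to get -3.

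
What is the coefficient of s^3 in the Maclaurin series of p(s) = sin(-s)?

Use the known series and substitute for the argument.

1/6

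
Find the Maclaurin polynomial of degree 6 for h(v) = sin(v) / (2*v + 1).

-1841*v^6/60 + 1841*v^5/120 - 23*v^4/3 + 23*v^3/6 - 2*v^2 + v

Use 1/(1 - r) = Σ r^k on the denominator, then take the Cauchy product.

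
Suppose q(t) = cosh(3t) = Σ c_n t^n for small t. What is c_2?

q(0) = 1
q′(0) = 0
q′′(0) = 9

9/2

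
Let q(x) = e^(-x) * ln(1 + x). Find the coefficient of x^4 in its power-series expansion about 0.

Take the Cauchy product of the two expansions.
q(0) = 0
q′(0) = 1
q′′(0) = -3
q′′′(0) = 8
q^(4)(0) = -24
So c_4 = q^(4)(0)/4! = -1.

-1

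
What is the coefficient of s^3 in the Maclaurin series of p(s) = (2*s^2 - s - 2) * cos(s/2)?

Distribute the polynomial across the series and collect like powers.
p(0) = -2
p′(0) = -1
p′′(0) = 9/2
p′′′(0) = 3/4
Dividing each by k! gives the coefficients c_0, ..., c_3.

1/8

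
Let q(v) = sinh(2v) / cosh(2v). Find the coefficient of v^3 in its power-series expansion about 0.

-8/3

Write the quotient as an unknown series and match coefficients against numerator = denominator · series.
So c_3 = q′′′(0)/3! = -8/3.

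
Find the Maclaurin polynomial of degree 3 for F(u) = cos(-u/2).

1 - u^2/8

Use the known series and substitute for the argument.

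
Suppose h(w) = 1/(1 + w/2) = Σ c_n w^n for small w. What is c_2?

1/4

h(0) = 1
h′(0) = -1/2
h′′(0) = 1/2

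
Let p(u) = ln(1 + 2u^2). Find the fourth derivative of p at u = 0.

-48

Use the known series and substitute for the argument.
From the series, [u^4] p = -2; multiply by 4! = 24 to get -48.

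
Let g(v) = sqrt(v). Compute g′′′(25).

From the series, [(v - 25)^3] g = 1/50000; multiply by 3! = 6 to get 3/25000.

3/25000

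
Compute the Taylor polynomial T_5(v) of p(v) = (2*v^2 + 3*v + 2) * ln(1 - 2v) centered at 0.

-452*v^5/15 - 20*v^4 - 46*v^3/3 - 10*v^2 - 4*v

Distribute the polynomial across the series and collect like powers.
p(0) = 0
p′(0) = -4
p′′(0) = -20
p′′′(0) = -92
p^(4)(0) = -480
p^(5)(0) = -3616
The Taylor polynomial is Σ p^(k)(0)/k! · v^k.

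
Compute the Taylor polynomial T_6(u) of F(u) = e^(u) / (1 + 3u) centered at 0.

Take the Cauchy product of the two expansions.
F(0) = 1
F′(0) = -2
F′′(0) = 13
F′′′(0) = -116
F^(4)(0) = 1393
F^(5)(0) = -20894
F^(6)(0) = 376093
Then c_k = F^(k)(0)/k! gives each Taylor coefficient.

376093*u^6/720 - 10447*u^5/60 + 1393*u^4/24 - 58*u^3/3 + 13*u^2/2 - 2*u + 1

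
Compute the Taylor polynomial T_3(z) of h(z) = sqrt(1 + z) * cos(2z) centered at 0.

-15*z^3/16 - 17*z^2/8 + z/2 + 1

Multiply the two series term by term and collect like powers.
h(0) = 1
h′(0) = 1/2
h′′(0) = -17/4
h′′′(0) = -45/8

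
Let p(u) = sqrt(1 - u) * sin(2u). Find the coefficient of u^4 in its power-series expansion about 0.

13/24

Write out both Maclaurin series and multiply, keeping only the needed powers.
p(0) = 0
p′(0) = 2
p′′(0) = -2
p′′′(0) = -19/2
p^(4)(0) = 13
The Taylor polynomial is Σ p^(k)(0)/k! · u^k.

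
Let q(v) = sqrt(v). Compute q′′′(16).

From the series, [(v - 16)^3] q = 1/16384; multiply by 3! = 6 to get 3/8192.

3/8192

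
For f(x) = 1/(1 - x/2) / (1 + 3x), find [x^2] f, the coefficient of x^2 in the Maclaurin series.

31/4

Write out both Maclaurin series and multiply, keeping only the needed powers.
f(0) = 1
f′(0) = -5/2
f′′(0) = 31/2
So c_2 = f′′(0)/2! = 31/4.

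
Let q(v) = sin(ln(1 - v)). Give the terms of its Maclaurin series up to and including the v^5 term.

v^5/12 - v^3/6 - v^2/2 - v

Substitute the inner expansion into the outer series and collect powers.
q(0) = 0
q′(0) = -1
q′′(0) = -1
q′′′(0) = -1
q^(4)(0) = 0
q^(5)(0) = 10
Dividing each by k! gives the coefficients c_0, ..., c_5.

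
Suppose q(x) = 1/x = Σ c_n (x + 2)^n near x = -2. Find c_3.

-1/16

[(x + 2)^0] = -1/2;  [(x + 2)^1] = -1/4;  [(x + 2)^2] = -1/8;  [(x + 2)^3] = -1/16.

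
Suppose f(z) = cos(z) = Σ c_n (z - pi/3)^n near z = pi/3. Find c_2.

Use the known series and substitute for the argument.
f(pi/3) = 1/2
f′(pi/3) = -sqrt(3)/2
f′′(pi/3) = -1/2
So c_2 = f′′(pi/3)/2! = -1/4.

-1/4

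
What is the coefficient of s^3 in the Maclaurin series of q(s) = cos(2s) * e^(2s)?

-8/3

Expand each factor separately, then convolve coefficients.
q(0) = 1
q′(0) = 2
q′′(0) = 0
q′′′(0) = -16
So c_3 = q′′′(0)/3! = -8/3.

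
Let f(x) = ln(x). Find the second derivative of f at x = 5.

Apply the Taylor formula c_k = f^(k)(a)/k!.
From the series, [(x - 5)^2] f = -1/50; multiply by 2! = 2 to get -1/25.

-1/25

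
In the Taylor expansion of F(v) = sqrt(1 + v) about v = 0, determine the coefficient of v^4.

F(0) = 1
F′(0) = 1/2
F′′(0) = -1/4
F′′′(0) = 3/8
F^(4)(0) = -15/16
So c_4 = F^(4)(0)/4! = -5/128.

-5/128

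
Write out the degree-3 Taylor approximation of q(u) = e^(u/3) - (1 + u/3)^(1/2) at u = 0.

Combine the two series term by term.
[u^0] = 0;  [u^1] = 1/6;  [u^2] = 5/72;  [u^3] = 5/1296.

5*u^3/1296 + 5*u^2/72 + u/6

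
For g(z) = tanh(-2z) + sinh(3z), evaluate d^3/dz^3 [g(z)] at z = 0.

Combine the two series term by term.
The coefficient of z^3 in the expansion is 43/6, so g′′′(0) = 3! * (43/6) = 43.

43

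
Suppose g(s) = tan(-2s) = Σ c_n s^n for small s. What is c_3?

-8/3

c_3 = g′′′(0)/3! = -8/3.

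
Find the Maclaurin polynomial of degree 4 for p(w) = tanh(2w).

-8*w^3/3 + 2*w

p(0) = 0
p′(0) = 2
p′′(0) = 0
p′′′(0) = -16
p^(4)(0) = 0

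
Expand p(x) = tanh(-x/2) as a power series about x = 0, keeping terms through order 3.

x^3/24 - x/2

p(0) = 0
p′(0) = -1/2
p′′(0) = 0
p′′′(0) = 1/4
The Taylor polynomial is Σ p^(k)(0)/k! · x^k.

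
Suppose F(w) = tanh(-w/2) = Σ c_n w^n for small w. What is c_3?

Apply the Taylor formula c_k = f^(k)(a)/k!.
So c_3 = F′′′(0)/3! = 1/24.

1/24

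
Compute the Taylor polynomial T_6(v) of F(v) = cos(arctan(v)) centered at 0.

-5*v^6/16 + 3*v^4/8 - v^2/2 + 1

Substitute the inner expansion into the outer series and collect powers.
F(0) = 1
F′(0) = 0
F′′(0) = -1
F′′′(0) = 0
F^(4)(0) = 9
F^(5)(0) = 0
F^(6)(0) = -225
Then c_k = F^(k)(0)/k! gives each Taylor coefficient.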